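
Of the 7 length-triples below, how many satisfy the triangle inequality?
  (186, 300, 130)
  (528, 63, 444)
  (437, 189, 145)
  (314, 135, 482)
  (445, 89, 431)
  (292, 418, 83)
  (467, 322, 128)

(130,186,300): 130+186 > 300 → valid
(63,444,528): 63+444 ≤ 528 → not valid
(145,189,437): 145+189 ≤ 437 → not valid
(135,314,482): 135+314 ≤ 482 → not valid
(89,431,445): 89+431 > 445 → valid
(83,292,418): 83+292 ≤ 418 → not valid
(128,322,467): 128+322 ≤ 467 → not valid
2 of the 7 triples form a triangle.

2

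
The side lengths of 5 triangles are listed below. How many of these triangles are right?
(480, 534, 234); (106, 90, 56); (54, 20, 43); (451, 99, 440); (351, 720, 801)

4

(480,534,234): 234²+480² = 285156 = 534² → right
(106,90,56): 56²+90² = 11236 = 106² → right
(54,20,43): 20²+43² = 2249 < 2916 = 54² → obtuse
(451,99,440): 99²+440² = 203401 = 451² → right
(351,720,801): 351²+720² = 641601 = 801² → right
4 of the 5 are right.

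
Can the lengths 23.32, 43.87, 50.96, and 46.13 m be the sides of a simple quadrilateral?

Yes

A quadrilateral exists iff every side is shorter than the sum of the others — equivalently, the longest side is less than the sum of the rest.
Longest side 50.96 < 113.32 (sum of the remaining 3), so yes.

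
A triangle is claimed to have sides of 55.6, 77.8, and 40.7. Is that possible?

Yes

The longest side is 77.8, and the other two sum to 96.3.
Since 96.3 > 77.8, the triangle inequality holds.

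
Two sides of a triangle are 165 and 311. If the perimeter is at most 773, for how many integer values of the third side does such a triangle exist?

Triangle inequality: 146 < x < 476. Perimeter ≤ 773 gives x ≤ 773 − 165 − 311 = 297.
So 146 < x ≤ 297; integers 147 through 297: 151 values.

151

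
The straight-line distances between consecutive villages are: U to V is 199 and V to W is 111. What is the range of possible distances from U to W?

88 ≤ UW ≤ 310

By the triangle inequality, |199 − 111| ≤ UW ≤ 199 + 111.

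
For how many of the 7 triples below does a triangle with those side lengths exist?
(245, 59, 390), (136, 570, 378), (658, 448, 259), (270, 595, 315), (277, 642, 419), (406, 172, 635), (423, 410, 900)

2

(59,245,390): 59+245 ≤ 390 → not valid
(136,378,570): 136+378 ≤ 570 → not valid
(259,448,658): 259+448 > 658 → valid
(270,315,595): 270+315 ≤ 595 → not valid
(277,419,642): 277+419 > 642 → valid
(172,406,635): 172+406 ≤ 635 → not valid
(410,423,900): 410+423 ≤ 900 → not valid
2 of the 7 triples form a triangle.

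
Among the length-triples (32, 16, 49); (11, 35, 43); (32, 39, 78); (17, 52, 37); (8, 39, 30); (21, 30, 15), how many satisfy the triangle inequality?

3

(16,32,49): 16+32 ≤ 49 → not valid
(11,35,43): 11+35 > 43 → valid
(32,39,78): 32+39 ≤ 78 → not valid
(17,37,52): 17+37 > 52 → valid
(8,30,39): 8+30 ≤ 39 → not valid
(15,21,30): 15+21 > 30 → valid
3 of the 6 triples form a triangle.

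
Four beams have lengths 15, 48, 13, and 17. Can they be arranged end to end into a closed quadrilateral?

No

For a quadrilateral, each side must be shorter than the sum of the others.
Here the longest side is 48, but the remaining 3 sides sum to only 45.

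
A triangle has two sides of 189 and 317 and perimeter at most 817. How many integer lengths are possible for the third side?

Triangle inequality: 128 < x < 506. Perimeter ≤ 817 gives x ≤ 817 − 189 − 317 = 311.
So 128 < x ≤ 311; integers 129 through 311: 183 values.

183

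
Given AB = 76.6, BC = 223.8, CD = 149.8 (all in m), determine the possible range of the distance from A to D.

The maximum is all hops collinear in one direction: 76.6 + 223.8 + 149.8 = 450.2.
The longest hop is 223.8; the others sum to 226.4. Since 223.8 ≤ 226.4, the path can fold back on itself completely, so the minimum distance is 0.

0 ≤ AD ≤ 450.2 m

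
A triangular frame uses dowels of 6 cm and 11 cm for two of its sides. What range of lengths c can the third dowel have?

By the triangle inequality, c must be less than 6 + 11 = 17 and greater than |6 − 11| = 5.

5 < c < 17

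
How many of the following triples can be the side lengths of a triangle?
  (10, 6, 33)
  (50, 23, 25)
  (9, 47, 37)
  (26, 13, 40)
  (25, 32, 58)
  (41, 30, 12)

1

(6,10,33): 6+10 ≤ 33 → not valid
(23,25,50): 23+25 ≤ 50 → not valid
(9,37,47): 9+37 ≤ 47 → not valid
(13,26,40): 13+26 ≤ 40 → not valid
(25,32,58): 25+32 ≤ 58 → not valid
(12,30,41): 12+30 > 41 → valid
1 of the 6 triples forms a triangle.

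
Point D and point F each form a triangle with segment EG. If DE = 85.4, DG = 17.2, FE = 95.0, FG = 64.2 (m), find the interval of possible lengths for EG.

From triangle DEG: |85.4 − 17.2| < EG < 85.4 + 17.2, i.e. 68.2 < EG < 102.6.
From triangle FEG: 30.8 < EG < 159.2.
Both must hold, so EG lies in the intersection.

68.2 < EG < 102.6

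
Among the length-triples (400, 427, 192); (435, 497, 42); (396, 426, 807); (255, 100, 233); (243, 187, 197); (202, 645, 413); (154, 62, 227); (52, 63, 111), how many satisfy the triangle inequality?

(192,400,427): 192+400 > 427 → valid
(42,435,497): 42+435 ≤ 497 → not valid
(396,426,807): 396+426 > 807 → valid
(100,233,255): 100+233 > 255 → valid
(187,197,243): 187+197 > 243 → valid
(202,413,645): 202+413 ≤ 645 → not valid
(62,154,227): 62+154 ≤ 227 → not valid
(52,63,111): 52+63 > 111 → valid
5 of the 8 triples form a triangle.

5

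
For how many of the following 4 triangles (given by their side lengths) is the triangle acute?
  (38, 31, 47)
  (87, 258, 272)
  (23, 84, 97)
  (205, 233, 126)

(38,31,47): 31²+38² = 2405 > 2209 = 47² → acute
(87,258,272): 87²+258² = 74133 > 73984 = 272² → acute
(23,84,97): 23²+84² = 7585 < 9409 = 97² → obtuse
(205,233,126): 126²+205² = 57901 > 54289 = 233² → acute
3 of the 4 are acute.

3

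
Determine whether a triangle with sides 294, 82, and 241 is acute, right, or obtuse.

Compare the square of the longest side to the sum of squares of the other two: 82² + 241² = 64805 < 86436 = 294².

obtuse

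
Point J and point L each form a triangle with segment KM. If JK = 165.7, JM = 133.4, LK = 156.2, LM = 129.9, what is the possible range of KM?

From triangle JKM: |165.7 − 133.4| < KM < 165.7 + 133.4, i.e. 32.3 < KM < 299.1.
From triangle LKM: 26.3 < KM < 286.1.
Both must hold, so KM lies in the intersection.

32.3 < KM < 286.1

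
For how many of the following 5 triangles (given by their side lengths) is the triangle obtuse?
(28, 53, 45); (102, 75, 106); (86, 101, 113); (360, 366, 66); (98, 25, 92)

1

(28,53,45): 28²+45² = 2809 = 53² → right
(102,75,106): 75²+102² = 16029 > 11236 = 106² → acute
(86,101,113): 86²+101² = 17597 > 12769 = 113² → acute
(360,366,66): 66²+360² = 133956 = 366² → right
(98,25,92): 25²+92² = 9089 < 9604 = 98² → obtuse
1 of the 5 is obtuse.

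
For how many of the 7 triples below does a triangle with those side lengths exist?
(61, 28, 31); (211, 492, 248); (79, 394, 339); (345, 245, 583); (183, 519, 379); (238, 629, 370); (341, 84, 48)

3

(28,31,61): 28+31 ≤ 61 → not valid
(211,248,492): 211+248 ≤ 492 → not valid
(79,339,394): 79+339 > 394 → valid
(245,345,583): 245+345 > 583 → valid
(183,379,519): 183+379 > 519 → valid
(238,370,629): 238+370 ≤ 629 → not valid
(48,84,341): 48+84 ≤ 341 → not valid
3 of the 7 triples form a triangle.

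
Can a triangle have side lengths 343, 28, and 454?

The longest side is 454, but the other two sum to only 371.
371 < 454, so the triangle inequality fails.

No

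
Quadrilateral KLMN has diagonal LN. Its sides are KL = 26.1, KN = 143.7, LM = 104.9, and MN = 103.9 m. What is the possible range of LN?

117.6 < LN < 169.8

From triangle KLN: |26.1 − 143.7| < LN < 26.1 + 143.7, i.e. 117.6 < LN < 169.8.
From triangle MLN: 1.0 < LN < 208.8.
Both must hold, so LN lies in the intersection.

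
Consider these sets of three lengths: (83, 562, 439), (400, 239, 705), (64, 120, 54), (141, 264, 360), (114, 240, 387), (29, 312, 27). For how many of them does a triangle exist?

1

(83,439,562): 83+439 ≤ 562 → not valid
(239,400,705): 239+400 ≤ 705 → not valid
(54,64,120): 54+64 ≤ 120 → not valid
(141,264,360): 141+264 > 360 → valid
(114,240,387): 114+240 ≤ 387 → not valid
(27,29,312): 27+29 ≤ 312 → not valid
1 of the 6 triples forms a triangle.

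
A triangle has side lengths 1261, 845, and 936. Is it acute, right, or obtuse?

right

Compare the square of the longest side to the sum of squares of the other two: 845² + 936² = 1590121 = 1261².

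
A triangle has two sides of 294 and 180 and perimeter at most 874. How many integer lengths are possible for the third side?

286

Triangle inequality: 114 < x < 474. Perimeter ≤ 874 gives x ≤ 874 − 294 − 180 = 400.
So 114 < x ≤ 400; integers 115 through 400: 286 values.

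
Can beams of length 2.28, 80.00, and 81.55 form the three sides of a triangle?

The longest side is 81.55, and the other two sum to 82.28.
Since 82.28 > 81.55, the triangle inequality holds.

Yes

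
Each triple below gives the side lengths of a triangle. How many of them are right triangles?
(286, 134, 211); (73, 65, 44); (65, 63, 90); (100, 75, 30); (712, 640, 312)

1

(286,134,211): 134²+211² = 62477 < 81796 = 286² → obtuse
(73,65,44): 44²+65² = 6161 > 5329 = 73² → acute
(65,63,90): 63²+65² = 8194 > 8100 = 90² → acute
(100,75,30): 30²+75² = 6525 < 10000 = 100² → obtuse
(712,640,312): 312²+640² = 506944 = 712² → right
1 of the 5 is right.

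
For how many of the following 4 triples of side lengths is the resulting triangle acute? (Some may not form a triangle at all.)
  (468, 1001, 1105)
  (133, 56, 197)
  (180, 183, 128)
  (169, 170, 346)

1

(468,1001,1105): 468²+1001² = 1221025 = 1105² → right
(133,56,197): 56+133 ≤ 197, not a triangle
(180,183,128): 128²+180² = 48784 > 33489 = 183² → acute
(169,170,346): 169+170 ≤ 346, not a triangle
1 of the 4 is acute.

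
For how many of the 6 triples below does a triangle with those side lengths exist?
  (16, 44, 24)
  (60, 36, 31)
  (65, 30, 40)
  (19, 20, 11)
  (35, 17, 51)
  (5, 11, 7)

5

(16,24,44): 16+24 ≤ 44 → not valid
(31,36,60): 31+36 > 60 → valid
(30,40,65): 30+40 > 65 → valid
(11,19,20): 11+19 > 20 → valid
(17,35,51): 17+35 > 51 → valid
(5,7,11): 5+7 > 11 → valid
5 of the 6 triples form a triangle.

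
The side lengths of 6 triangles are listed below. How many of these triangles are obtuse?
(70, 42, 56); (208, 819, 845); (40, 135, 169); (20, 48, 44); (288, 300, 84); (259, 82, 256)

1

(70,42,56): 42²+56² = 4900 = 70² → right
(208,819,845): 208²+819² = 714025 = 845² → right
(40,135,169): 40²+135² = 19825 < 28561 = 169² → obtuse
(20,48,44): 20²+44² = 2336 > 2304 = 48² → acute
(288,300,84): 84²+288² = 90000 = 300² → right
(259,82,256): 82²+256² = 72260 > 67081 = 259² → acute
1 of the 6 is obtuse.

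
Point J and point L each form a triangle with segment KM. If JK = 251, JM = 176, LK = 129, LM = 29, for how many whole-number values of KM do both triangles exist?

57

From triangle JKM: 75 < KM < 427.
From triangle LKM: 100 < KM < 158.
Intersection: 100 < KM < 158, so integers 101 through 157: 57 values.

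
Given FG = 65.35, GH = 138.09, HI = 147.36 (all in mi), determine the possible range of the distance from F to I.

0 ≤ FI ≤ 350.80 mi

The maximum is all hops collinear in one direction: 65.35 + 138.09 + 147.36 = 350.80.
The longest hop is 147.36; the others sum to 203.44. Since 147.36 ≤ 203.44, the path can fold back on itself completely, so the minimum distance is 0.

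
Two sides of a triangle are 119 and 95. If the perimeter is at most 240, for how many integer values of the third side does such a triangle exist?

Triangle inequality: 24 < x < 214. Perimeter ≤ 240 gives x ≤ 240 − 119 − 95 = 26.
So 24 < x ≤ 26; integers 25 through 26: 2 values.

2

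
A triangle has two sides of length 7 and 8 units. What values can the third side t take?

By the triangle inequality, t must be less than 7 + 8 = 15 and greater than |7 − 8| = 1.

1 < t < 15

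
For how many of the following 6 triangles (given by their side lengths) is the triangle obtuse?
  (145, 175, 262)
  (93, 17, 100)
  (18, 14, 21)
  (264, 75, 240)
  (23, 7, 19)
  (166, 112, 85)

5

(145,175,262): 145²+175² = 51650 < 68644 = 262² → obtuse
(93,17,100): 17²+93² = 8938 < 10000 = 100² → obtuse
(18,14,21): 14²+18² = 520 > 441 = 21² → acute
(264,75,240): 75²+240² = 63225 < 69696 = 264² → obtuse
(23,7,19): 7²+19² = 410 < 529 = 23² → obtuse
(166,112,85): 85²+112² = 19769 < 27556 = 166² → obtuse
5 of the 6 are obtuse.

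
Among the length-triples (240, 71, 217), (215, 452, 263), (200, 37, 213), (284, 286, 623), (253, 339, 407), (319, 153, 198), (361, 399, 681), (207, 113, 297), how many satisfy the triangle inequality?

(71,217,240): 71+217 > 240 → valid
(215,263,452): 215+263 > 452 → valid
(37,200,213): 37+200 > 213 → valid
(284,286,623): 284+286 ≤ 623 → not valid
(253,339,407): 253+339 > 407 → valid
(153,198,319): 153+198 > 319 → valid
(361,399,681): 361+399 > 681 → valid
(113,207,297): 113+207 > 297 → valid
7 of the 8 triples form a triangle.

7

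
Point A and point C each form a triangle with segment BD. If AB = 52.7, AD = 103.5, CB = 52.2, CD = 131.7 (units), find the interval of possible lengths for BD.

From triangle ABD: |52.7 − 103.5| < BD < 52.7 + 103.5, i.e. 50.8 < BD < 156.2.
From triangle CBD: 79.5 < BD < 183.9.
Both must hold, so BD lies in the intersection.

79.5 < BD < 156.2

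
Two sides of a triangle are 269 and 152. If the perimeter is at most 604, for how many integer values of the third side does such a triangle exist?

Triangle inequality: 117 < x < 421. Perimeter ≤ 604 gives x ≤ 604 − 269 − 152 = 183.
So 117 < x ≤ 183; integers 118 through 183: 66 values.

66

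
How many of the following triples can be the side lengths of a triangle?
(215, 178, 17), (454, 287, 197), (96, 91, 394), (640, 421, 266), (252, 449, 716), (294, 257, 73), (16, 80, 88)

(17,178,215): 17+178 ≤ 215 → not valid
(197,287,454): 197+287 > 454 → valid
(91,96,394): 91+96 ≤ 394 → not valid
(266,421,640): 266+421 > 640 → valid
(252,449,716): 252+449 ≤ 716 → not valid
(73,257,294): 73+257 > 294 → valid
(16,80,88): 16+80 > 88 → valid
4 of the 7 triples form a triangle.

4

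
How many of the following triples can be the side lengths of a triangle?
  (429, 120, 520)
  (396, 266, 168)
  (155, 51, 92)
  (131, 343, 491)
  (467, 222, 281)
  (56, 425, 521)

(120,429,520): 120+429 > 520 → valid
(168,266,396): 168+266 > 396 → valid
(51,92,155): 51+92 ≤ 155 → not valid
(131,343,491): 131+343 ≤ 491 → not valid
(222,281,467): 222+281 > 467 → valid
(56,425,521): 56+425 ≤ 521 → not valid
3 of the 6 triples form a triangle.

3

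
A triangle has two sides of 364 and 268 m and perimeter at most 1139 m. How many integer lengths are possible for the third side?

Triangle inequality: 96 < x < 632. Perimeter ≤ 1139 gives x ≤ 1139 − 364 − 268 = 507.
So 96 < x ≤ 507; integers 97 through 507: 411 values.

411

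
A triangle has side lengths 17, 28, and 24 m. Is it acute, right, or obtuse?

acute

Compare the square of the longest side to the sum of squares of the other two: 17² + 24² = 865 > 784 = 28².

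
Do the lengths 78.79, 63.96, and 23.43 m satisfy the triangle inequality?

The longest side is 78.79, and the other two sum to 87.39.
Since 87.39 > 78.79, the triangle inequality holds.

Yes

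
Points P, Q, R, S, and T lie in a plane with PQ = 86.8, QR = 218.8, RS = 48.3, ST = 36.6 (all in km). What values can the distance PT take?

The maximum is all hops collinear in one direction: 86.8 + 218.8 + 48.3 + 36.6 = 390.5.
The longest hop is 218.8; the others sum to 171.7. Folding the others back against it leaves at least 218.8 − 171.7 = 47.1.

47.1 ≤ PT ≤ 390.5 km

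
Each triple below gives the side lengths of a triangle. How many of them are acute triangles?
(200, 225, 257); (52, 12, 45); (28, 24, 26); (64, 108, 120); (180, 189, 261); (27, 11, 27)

(200,225,257): 200²+225² = 90625 > 66049 = 257² → acute
(52,12,45): 12²+45² = 2169 < 2704 = 52² → obtuse
(28,24,26): 24²+26² = 1252 > 784 = 28² → acute
(64,108,120): 64²+108² = 15760 > 14400 = 120² → acute
(180,189,261): 180²+189² = 68121 = 261² → right
(27,11,27): 11²+27² = 850 > 729 = 27² → acute
4 of the 6 are acute.

4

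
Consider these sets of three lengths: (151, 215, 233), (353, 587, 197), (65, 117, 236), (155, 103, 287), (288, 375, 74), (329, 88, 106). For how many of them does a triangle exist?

(151,215,233): 151+215 > 233 → valid
(197,353,587): 197+353 ≤ 587 → not valid
(65,117,236): 65+117 ≤ 236 → not valid
(103,155,287): 103+155 ≤ 287 → not valid
(74,288,375): 74+288 ≤ 375 → not valid
(88,106,329): 88+106 ≤ 329 → not valid
1 of the 6 triples forms a triangle.

1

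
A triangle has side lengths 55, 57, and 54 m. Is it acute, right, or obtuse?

Compare the square of the longest side to the sum of squares of the other two: 54² + 55² = 5941 > 3249 = 57².

acute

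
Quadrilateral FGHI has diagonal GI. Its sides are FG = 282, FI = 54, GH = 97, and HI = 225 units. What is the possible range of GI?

228 < GI < 322

From triangle FGI: |282 − 54| < GI < 282 + 54, i.e. 228 < GI < 336.
From triangle HGI: 128 < GI < 322.
Both must hold, so GI lies in the intersection.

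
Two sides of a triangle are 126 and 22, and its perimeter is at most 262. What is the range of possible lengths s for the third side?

104 < s ≤ 114

Triangle inequality alone gives 104 < s < 148.
The perimeter condition gives s ≤ 262 − 126 − 22 = 114.
Intersecting the two: 104 < s ≤ 114.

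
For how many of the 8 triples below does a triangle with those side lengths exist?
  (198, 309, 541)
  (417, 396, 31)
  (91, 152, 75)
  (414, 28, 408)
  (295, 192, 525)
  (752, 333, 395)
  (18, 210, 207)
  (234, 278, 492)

5

(198,309,541): 198+309 ≤ 541 → not valid
(31,396,417): 31+396 > 417 → valid
(75,91,152): 75+91 > 152 → valid
(28,408,414): 28+408 > 414 → valid
(192,295,525): 192+295 ≤ 525 → not valid
(333,395,752): 333+395 ≤ 752 → not valid
(18,207,210): 18+207 > 210 → valid
(234,278,492): 234+278 > 492 → valid
5 of the 8 triples form a triangle.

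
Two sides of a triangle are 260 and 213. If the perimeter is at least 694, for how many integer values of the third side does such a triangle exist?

252

Triangle inequality: 47 < x < 473. Perimeter ≥ 694 gives x ≥ 694 − 260 − 213 = 221.
So 221 ≤ x < 473; integers 221 through 472: 252 values.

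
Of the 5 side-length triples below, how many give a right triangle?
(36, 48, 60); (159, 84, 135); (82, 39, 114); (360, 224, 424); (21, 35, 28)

4

(36,48,60): 36²+48² = 3600 = 60² → right
(159,84,135): 84²+135² = 25281 = 159² → right
(82,39,114): 39²+82² = 8245 < 12996 = 114² → obtuse
(360,224,424): 224²+360² = 179776 = 424² → right
(21,35,28): 21²+28² = 1225 = 35² → right
4 of the 5 are right.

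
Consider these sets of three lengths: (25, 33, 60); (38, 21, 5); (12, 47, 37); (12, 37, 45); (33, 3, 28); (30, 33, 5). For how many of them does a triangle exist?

3

(25,33,60): 25+33 ≤ 60 → not valid
(5,21,38): 5+21 ≤ 38 → not valid
(12,37,47): 12+37 > 47 → valid
(12,37,45): 12+37 > 45 → valid
(3,28,33): 3+28 ≤ 33 → not valid
(5,30,33): 5+30 > 33 → valid
3 of the 6 triples form a triangle.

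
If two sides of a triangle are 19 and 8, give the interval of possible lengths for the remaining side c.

11 < c < 27

By the triangle inequality, c must be less than 19 + 8 = 27 and greater than |19 − 8| = 11.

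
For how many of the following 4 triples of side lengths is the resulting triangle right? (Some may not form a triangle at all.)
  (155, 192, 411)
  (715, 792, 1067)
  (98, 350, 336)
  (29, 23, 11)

(155,192,411): 155+192 ≤ 411, not a triangle
(715,792,1067): 715²+792² = 1138489 = 1067² → right
(98,350,336): 98²+336² = 122500 = 350² → right
(29,23,11): 11²+23² = 650 < 841 = 29² → obtuse
2 of the 4 are right.

2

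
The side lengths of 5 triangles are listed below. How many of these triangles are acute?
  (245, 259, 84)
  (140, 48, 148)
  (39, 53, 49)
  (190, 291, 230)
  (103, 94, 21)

2

(245,259,84): 84²+245² = 67081 = 259² → right
(140,48,148): 48²+140² = 21904 = 148² → right
(39,53,49): 39²+49² = 3922 > 2809 = 53² → acute
(190,291,230): 190²+230² = 89000 > 84681 = 291² → acute
(103,94,21): 21²+94² = 9277 < 10609 = 103² → obtuse
2 of the 5 are acute.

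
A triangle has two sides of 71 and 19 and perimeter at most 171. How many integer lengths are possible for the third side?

29

Triangle inequality: 52 < x < 90. Perimeter ≤ 171 gives x ≤ 171 − 71 − 19 = 81.
So 52 < x ≤ 81; integers 53 through 81: 29 values.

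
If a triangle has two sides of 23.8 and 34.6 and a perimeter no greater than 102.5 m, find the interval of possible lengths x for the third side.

10.8 < x ≤ 44.1

Triangle inequality alone gives 10.8 < x < 58.4.
The perimeter condition gives x ≤ 102.5 − 23.8 − 34.6 = 44.1.
Intersecting the two: 10.8 < x ≤ 44.1.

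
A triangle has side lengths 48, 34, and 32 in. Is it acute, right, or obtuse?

Compare the square of the longest side to the sum of squares of the other two: 32² + 34² = 2180 < 2304 = 48².

obtuse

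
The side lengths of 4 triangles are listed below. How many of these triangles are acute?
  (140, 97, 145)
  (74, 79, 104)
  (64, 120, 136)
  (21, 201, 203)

(140,97,145): 97²+140² = 29009 > 21025 = 145² → acute
(74,79,104): 74²+79² = 11717 > 10816 = 104² → acute
(64,120,136): 64²+120² = 18496 = 136² → right
(21,201,203): 21²+201² = 40842 < 41209 = 203² → obtuse
2 of the 4 are acute.

2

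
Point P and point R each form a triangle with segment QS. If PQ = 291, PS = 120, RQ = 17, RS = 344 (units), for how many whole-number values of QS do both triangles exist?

From triangle PQS: 171 < QS < 411.
From triangle RQS: 327 < QS < 361.
Intersection: 327 < QS < 361, so integers 328 through 360: 33 values.

33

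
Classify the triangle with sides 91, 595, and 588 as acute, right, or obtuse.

Compare the square of the longest side to the sum of squares of the other two: 91² + 588² = 354025 = 595².

right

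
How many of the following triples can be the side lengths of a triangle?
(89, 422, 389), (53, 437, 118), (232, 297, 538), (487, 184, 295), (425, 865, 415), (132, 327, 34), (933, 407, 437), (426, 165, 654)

(89,389,422): 89+389 > 422 → valid
(53,118,437): 53+118 ≤ 437 → not valid
(232,297,538): 232+297 ≤ 538 → not valid
(184,295,487): 184+295 ≤ 487 → not valid
(415,425,865): 415+425 ≤ 865 → not valid
(34,132,327): 34+132 ≤ 327 → not valid
(407,437,933): 407+437 ≤ 933 → not valid
(165,426,654): 165+426 ≤ 654 → not valid
1 of the 8 triples forms a triangle.

1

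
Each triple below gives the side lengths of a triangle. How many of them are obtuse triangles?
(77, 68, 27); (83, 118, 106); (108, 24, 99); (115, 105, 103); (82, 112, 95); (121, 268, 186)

3

(77,68,27): 27²+68² = 5353 < 5929 = 77² → obtuse
(83,118,106): 83²+106² = 18125 > 13924 = 118² → acute
(108,24,99): 24²+99² = 10377 < 11664 = 108² → obtuse
(115,105,103): 103²+105² = 21634 > 13225 = 115² → acute
(82,112,95): 82²+95² = 15749 > 12544 = 112² → acute
(121,268,186): 121²+186² = 49237 < 71824 = 268² → obtuse
3 of the 6 are obtuse.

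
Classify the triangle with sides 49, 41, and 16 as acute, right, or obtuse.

obtuse

Compare the square of the longest side to the sum of squares of the other two: 16² + 41² = 1937 < 2401 = 49².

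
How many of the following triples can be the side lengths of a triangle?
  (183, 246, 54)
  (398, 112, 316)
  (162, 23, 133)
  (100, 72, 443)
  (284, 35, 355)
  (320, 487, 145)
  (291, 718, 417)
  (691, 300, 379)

1

(54,183,246): 54+183 ≤ 246 → not valid
(112,316,398): 112+316 > 398 → valid
(23,133,162): 23+133 ≤ 162 → not valid
(72,100,443): 72+100 ≤ 443 → not valid
(35,284,355): 35+284 ≤ 355 → not valid
(145,320,487): 145+320 ≤ 487 → not valid
(291,417,718): 291+417 ≤ 718 → not valid
(300,379,691): 300+379 ≤ 691 → not valid
1 of the 8 triples forms a triangle.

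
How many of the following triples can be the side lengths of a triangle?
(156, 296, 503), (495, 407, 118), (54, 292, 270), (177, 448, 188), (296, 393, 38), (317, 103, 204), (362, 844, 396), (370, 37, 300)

2

(156,296,503): 156+296 ≤ 503 → not valid
(118,407,495): 118+407 > 495 → valid
(54,270,292): 54+270 > 292 → valid
(177,188,448): 177+188 ≤ 448 → not valid
(38,296,393): 38+296 ≤ 393 → not valid
(103,204,317): 103+204 ≤ 317 → not valid
(362,396,844): 362+396 ≤ 844 → not valid
(37,300,370): 37+300 ≤ 370 → not valid
2 of the 8 triples form a triangle.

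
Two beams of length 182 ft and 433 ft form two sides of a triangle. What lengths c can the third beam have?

251 < c < 615 (ft)

By the triangle inequality, c must be less than 182 + 433 = 615 and greater than |182 − 433| = 251.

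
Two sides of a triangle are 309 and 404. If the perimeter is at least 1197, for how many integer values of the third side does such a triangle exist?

229

Triangle inequality: 95 < x < 713. Perimeter ≥ 1197 gives x ≥ 1197 − 309 − 404 = 484.
So 484 ≤ x < 713; integers 484 through 712: 229 values.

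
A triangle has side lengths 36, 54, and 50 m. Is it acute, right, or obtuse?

acute

Compare the square of the longest side to the sum of squares of the other two: 36² + 50² = 3796 > 2916 = 54².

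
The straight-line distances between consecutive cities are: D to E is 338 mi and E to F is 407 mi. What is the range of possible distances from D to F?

By the triangle inequality, |338 − 407| ≤ DF ≤ 338 + 407.

69 ≤ DF ≤ 745 mi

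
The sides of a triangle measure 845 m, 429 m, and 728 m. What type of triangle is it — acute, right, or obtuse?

Compare the square of the longest side to the sum of squares of the other two: 429² + 728² = 714025 = 845².

right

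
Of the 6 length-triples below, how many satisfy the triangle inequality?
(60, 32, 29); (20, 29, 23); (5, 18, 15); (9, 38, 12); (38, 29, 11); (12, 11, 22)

5

(29,32,60): 29+32 > 60 → valid
(20,23,29): 20+23 > 29 → valid
(5,15,18): 5+15 > 18 → valid
(9,12,38): 9+12 ≤ 38 → not valid
(11,29,38): 11+29 > 38 → valid
(11,12,22): 11+12 > 22 → valid
5 of the 6 triples form a triangle.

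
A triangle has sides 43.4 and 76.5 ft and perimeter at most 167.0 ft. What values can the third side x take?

33.1 < x ≤ 47.1 ft

Triangle inequality alone gives 33.1 < x < 119.9.
The perimeter condition gives x ≤ 167.0 − 43.4 − 76.5 = 47.1.
Intersecting the two: 33.1 < x ≤ 47.1.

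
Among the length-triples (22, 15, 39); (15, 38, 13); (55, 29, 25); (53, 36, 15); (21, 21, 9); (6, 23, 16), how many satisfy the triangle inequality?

1

(15,22,39): 15+22 ≤ 39 → not valid
(13,15,38): 13+15 ≤ 38 → not valid
(25,29,55): 25+29 ≤ 55 → not valid
(15,36,53): 15+36 ≤ 53 → not valid
(9,21,21): 9+21 > 21 → valid
(6,16,23): 6+16 ≤ 23 → not valid
1 of the 6 triples forms a triangle.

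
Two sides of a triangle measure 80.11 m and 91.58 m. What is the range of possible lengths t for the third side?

By the triangle inequality, t must be less than 80.11 + 91.58 = 171.69 and greater than |80.11 − 91.58| = 11.47.

11.47 < t < 171.69 (m)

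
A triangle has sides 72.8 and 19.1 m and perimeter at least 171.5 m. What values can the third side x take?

79.6 ≤ x < 91.9

Triangle inequality alone gives 53.7 < x < 91.9.
The perimeter condition gives x ≥ 171.5 − 72.8 − 19.1 = 79.6.
Intersecting the two: 79.6 ≤ x < 91.9.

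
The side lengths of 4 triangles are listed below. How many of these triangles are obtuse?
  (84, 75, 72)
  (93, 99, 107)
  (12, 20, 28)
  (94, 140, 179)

2

(84,75,72): 72²+75² = 10809 > 7056 = 84² → acute
(93,99,107): 93²+99² = 18450 > 11449 = 107² → acute
(12,20,28): 12²+20² = 544 < 784 = 28² → obtuse
(94,140,179): 94²+140² = 28436 < 32041 = 179² → obtuse
2 of the 4 are obtuse.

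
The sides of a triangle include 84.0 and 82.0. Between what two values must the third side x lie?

2.0 < x < 166.0

By the triangle inequality, x must be less than 84.0 + 82.0 = 166.0 and greater than |84.0 − 82.0| = 2.0.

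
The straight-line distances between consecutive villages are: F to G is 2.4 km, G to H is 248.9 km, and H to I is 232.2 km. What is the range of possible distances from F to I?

The maximum is all hops collinear in one direction: 2.4 + 248.9 + 232.2 = 483.5.
The longest hop is 248.9; the others sum to 234.6. Folding the others back against it leaves at least 248.9 − 234.6 = 14.3.

14.3 ≤ FI ≤ 483.5 km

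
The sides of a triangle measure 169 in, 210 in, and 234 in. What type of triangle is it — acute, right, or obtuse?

acute

Compare the square of the longest side to the sum of squares of the other two: 169² + 210² = 72661 > 54756 = 234².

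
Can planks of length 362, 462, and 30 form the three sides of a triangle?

No

The longest side is 462, but the other two sum to only 392.
392 < 462, so the triangle inequality fails.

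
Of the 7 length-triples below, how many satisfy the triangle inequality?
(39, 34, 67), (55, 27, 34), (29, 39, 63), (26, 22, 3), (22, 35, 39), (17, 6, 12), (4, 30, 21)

(34,39,67): 34+39 > 67 → valid
(27,34,55): 27+34 > 55 → valid
(29,39,63): 29+39 > 63 → valid
(3,22,26): 3+22 ≤ 26 → not valid
(22,35,39): 22+35 > 39 → valid
(6,12,17): 6+12 > 17 → valid
(4,21,30): 4+21 ≤ 30 → not valid
5 of the 7 triples form a triangle.

5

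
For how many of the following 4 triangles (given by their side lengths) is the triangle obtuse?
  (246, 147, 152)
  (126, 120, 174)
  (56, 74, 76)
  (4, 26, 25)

2

(246,147,152): 147²+152² = 44713 < 60516 = 246² → obtuse
(126,120,174): 120²+126² = 30276 = 174² → right
(56,74,76): 56²+74² = 8612 > 5776 = 76² → acute
(4,26,25): 4²+25² = 641 < 676 = 26² → obtuse
2 of the 4 are obtuse.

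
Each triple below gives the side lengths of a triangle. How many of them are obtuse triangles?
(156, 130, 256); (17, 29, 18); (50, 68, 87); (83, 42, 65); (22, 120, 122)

4

(156,130,256): 130²+156² = 41236 < 65536 = 256² → obtuse
(17,29,18): 17²+18² = 613 < 841 = 29² → obtuse
(50,68,87): 50²+68² = 7124 < 7569 = 87² → obtuse
(83,42,65): 42²+65² = 5989 < 6889 = 83² → obtuse
(22,120,122): 22²+120² = 14884 = 122² → right
4 of the 5 are obtuse.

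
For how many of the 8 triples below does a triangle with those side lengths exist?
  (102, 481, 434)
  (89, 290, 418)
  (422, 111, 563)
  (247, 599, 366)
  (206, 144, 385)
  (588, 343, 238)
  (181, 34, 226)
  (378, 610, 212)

(102,434,481): 102+434 > 481 → valid
(89,290,418): 89+290 ≤ 418 → not valid
(111,422,563): 111+422 ≤ 563 → not valid
(247,366,599): 247+366 > 599 → valid
(144,206,385): 144+206 ≤ 385 → not valid
(238,343,588): 238+343 ≤ 588 → not valid
(34,181,226): 34+181 ≤ 226 → not valid
(212,378,610): 212+378 ≤ 610 → not valid
2 of the 8 triples form a triangle.

2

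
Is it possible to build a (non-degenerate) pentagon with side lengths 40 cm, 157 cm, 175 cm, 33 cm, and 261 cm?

A pentagon exists iff every side is shorter than the sum of the others — equivalently, the longest side is less than the sum of the rest.
Longest side 261 < 405 (sum of the remaining 4), so yes.

Yes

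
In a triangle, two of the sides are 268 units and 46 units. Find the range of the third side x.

By the triangle inequality, x must be less than 268 + 46 = 314 and greater than |268 − 46| = 222.

222 < x < 314 (units)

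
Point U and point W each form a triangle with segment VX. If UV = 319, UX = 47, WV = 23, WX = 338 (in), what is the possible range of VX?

From triangle UVX: |319 − 47| < VX < 319 + 47, i.e. 272 < VX < 366.
From triangle WVX: 315 < VX < 361.
Both must hold, so VX lies in the intersection.

315 < VX < 361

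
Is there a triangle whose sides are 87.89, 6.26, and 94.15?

The two shorter sides sum to 94.15, exactly equal to the longest side 94.15.
That gives only a degenerate (flat) triangle — the inequality must be strict.

No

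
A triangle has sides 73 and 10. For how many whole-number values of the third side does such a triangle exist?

19

The third side lies in the open interval (63, 83).
Integers from 64 to 82 inclusive: 82 − 64 + 1 = 19.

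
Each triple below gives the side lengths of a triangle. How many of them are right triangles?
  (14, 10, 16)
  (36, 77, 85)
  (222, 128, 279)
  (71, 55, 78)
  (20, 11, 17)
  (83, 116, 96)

1

(14,10,16): 10²+14² = 296 > 256 = 16² → acute
(36,77,85): 36²+77² = 7225 = 85² → right
(222,128,279): 128²+222² = 65668 < 77841 = 279² → obtuse
(71,55,78): 55²+71² = 8066 > 6084 = 78² → acute
(20,11,17): 11²+17² = 410 > 400 = 20² → acute
(83,116,96): 83²+96² = 16105 > 13456 = 116² → acute
1 of the 6 is right.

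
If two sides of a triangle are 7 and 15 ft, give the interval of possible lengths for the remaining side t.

8 < t < 22 (ft)

By the triangle inequality, t must be less than 7 + 15 = 22 and greater than |7 − 15| = 8.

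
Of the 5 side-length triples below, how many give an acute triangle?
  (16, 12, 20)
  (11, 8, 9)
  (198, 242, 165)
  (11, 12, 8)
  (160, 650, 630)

3

(16,12,20): 12²+16² = 400 = 20² → right
(11,8,9): 8²+9² = 145 > 121 = 11² → acute
(198,242,165): 165²+198² = 66429 > 58564 = 242² → acute
(11,12,8): 8²+11² = 185 > 144 = 12² → acute
(160,650,630): 160²+630² = 422500 = 650² → right
3 of the 5 are acute.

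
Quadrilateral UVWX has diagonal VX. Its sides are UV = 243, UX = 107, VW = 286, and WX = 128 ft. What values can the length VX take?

158 < VX < 350

From triangle UVX: |243 − 107| < VX < 243 + 107, i.e. 136 < VX < 350.
From triangle WVX: 158 < VX < 414.
Both must hold, so VX lies in the intersection.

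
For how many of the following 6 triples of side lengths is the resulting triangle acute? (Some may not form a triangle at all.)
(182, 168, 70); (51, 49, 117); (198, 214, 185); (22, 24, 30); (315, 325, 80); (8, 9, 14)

(182,168,70): 70²+168² = 33124 = 182² → right
(51,49,117): 49+51 ≤ 117, not a triangle
(198,214,185): 185²+198² = 73429 > 45796 = 214² → acute
(22,24,30): 22²+24² = 1060 > 900 = 30² → acute
(315,325,80): 80²+315² = 105625 = 325² → right
(8,9,14): 8²+9² = 145 < 196 = 14² → obtuse
2 of the 6 are acute.

2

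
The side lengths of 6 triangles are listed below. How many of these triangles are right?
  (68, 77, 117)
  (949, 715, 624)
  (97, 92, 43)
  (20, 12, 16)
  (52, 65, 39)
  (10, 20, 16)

(68,77,117): 68²+77² = 10553 < 13689 = 117² → obtuse
(949,715,624): 624²+715² = 900601 = 949² → right
(97,92,43): 43²+92² = 10313 > 9409 = 97² → acute
(20,12,16): 12²+16² = 400 = 20² → right
(52,65,39): 39²+52² = 4225 = 65² → right
(10,20,16): 10²+16² = 356 < 400 = 20² → obtuse
3 of the 6 are right.

3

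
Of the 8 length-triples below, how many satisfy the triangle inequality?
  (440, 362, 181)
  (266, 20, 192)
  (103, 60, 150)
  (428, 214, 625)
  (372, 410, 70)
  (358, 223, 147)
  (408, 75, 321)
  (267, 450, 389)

6

(181,362,440): 181+362 > 440 → valid
(20,192,266): 20+192 ≤ 266 → not valid
(60,103,150): 60+103 > 150 → valid
(214,428,625): 214+428 > 625 → valid
(70,372,410): 70+372 > 410 → valid
(147,223,358): 147+223 > 358 → valid
(75,321,408): 75+321 ≤ 408 → not valid
(267,389,450): 267+389 > 450 → valid
6 of the 8 triples form a triangle.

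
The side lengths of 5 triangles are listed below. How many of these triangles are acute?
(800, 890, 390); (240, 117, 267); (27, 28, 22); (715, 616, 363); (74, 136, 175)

1

(800,890,390): 390²+800² = 792100 = 890² → right
(240,117,267): 117²+240² = 71289 = 267² → right
(27,28,22): 22²+27² = 1213 > 784 = 28² → acute
(715,616,363): 363²+616² = 511225 = 715² → right
(74,136,175): 74²+136² = 23972 < 30625 = 175² → obtuse
1 of the 5 is acute.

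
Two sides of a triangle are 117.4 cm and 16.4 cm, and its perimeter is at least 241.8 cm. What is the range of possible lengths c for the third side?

Triangle inequality alone gives 101.0 < c < 133.8.
The perimeter condition gives c ≥ 241.8 − 117.4 − 16.4 = 108.0.
Intersecting the two: 108.0 ≤ c < 133.8.

108.0 ≤ c < 133.8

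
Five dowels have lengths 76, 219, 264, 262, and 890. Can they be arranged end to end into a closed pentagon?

No

For a pentagon, each side must be shorter than the sum of the others.
Here the longest side is 890, but the remaining 4 sides sum to only 821.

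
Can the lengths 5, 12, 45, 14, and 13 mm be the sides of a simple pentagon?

No

For a pentagon, each side must be shorter than the sum of the others.
Here the longest side is 45, but the remaining 4 sides sum to only 44.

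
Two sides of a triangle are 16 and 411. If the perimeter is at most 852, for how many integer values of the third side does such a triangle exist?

30

Triangle inequality: 395 < x < 427. Perimeter ≤ 852 gives x ≤ 852 − 16 − 411 = 425.
So 395 < x ≤ 425; integers 396 through 425: 30 values.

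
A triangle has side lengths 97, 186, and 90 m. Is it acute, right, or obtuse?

obtuse

Compare the square of the longest side to the sum of squares of the other two: 90² + 97² = 17509 < 34596 = 186².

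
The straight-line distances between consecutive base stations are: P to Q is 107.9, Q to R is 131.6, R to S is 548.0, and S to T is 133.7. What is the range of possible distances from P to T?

174.8 ≤ PT ≤ 921.2

The maximum is all hops collinear in one direction: 107.9 + 131.6 + 548.0 + 133.7 = 921.2.
The longest hop is 548.0; the others sum to 373.2. Folding the others back against it leaves at least 548.0 − 373.2 = 174.8.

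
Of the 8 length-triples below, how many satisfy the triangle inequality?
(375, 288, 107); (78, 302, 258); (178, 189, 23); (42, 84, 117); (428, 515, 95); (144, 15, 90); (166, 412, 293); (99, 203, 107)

7

(107,288,375): 107+288 > 375 → valid
(78,258,302): 78+258 > 302 → valid
(23,178,189): 23+178 > 189 → valid
(42,84,117): 42+84 > 117 → valid
(95,428,515): 95+428 > 515 → valid
(15,90,144): 15+90 ≤ 144 → not valid
(166,293,412): 166+293 > 412 → valid
(99,107,203): 99+107 > 203 → valid
7 of the 8 triples form a triangle.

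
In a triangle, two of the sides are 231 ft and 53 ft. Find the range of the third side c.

178 < c < 284 (ft)

By the triangle inequality, c must be less than 231 + 53 = 284 and greater than |231 − 53| = 178.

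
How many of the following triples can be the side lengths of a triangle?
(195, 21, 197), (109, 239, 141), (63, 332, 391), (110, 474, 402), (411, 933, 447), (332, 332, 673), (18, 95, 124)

4

(21,195,197): 21+195 > 197 → valid
(109,141,239): 109+141 > 239 → valid
(63,332,391): 63+332 > 391 → valid
(110,402,474): 110+402 > 474 → valid
(411,447,933): 411+447 ≤ 933 → not valid
(332,332,673): 332+332 ≤ 673 → not valid
(18,95,124): 18+95 ≤ 124 → not valid
4 of the 7 triples form a triangle.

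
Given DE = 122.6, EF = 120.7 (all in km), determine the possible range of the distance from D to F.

1.9 ≤ DF ≤ 243.3 km

By the triangle inequality, |122.6 − 120.7| ≤ DF ≤ 122.6 + 120.7.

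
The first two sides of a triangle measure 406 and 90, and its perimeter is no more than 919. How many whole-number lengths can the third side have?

Triangle inequality: 316 < x < 496. Perimeter ≤ 919 gives x ≤ 919 − 406 − 90 = 423.
So 316 < x ≤ 423; integers 317 through 423: 107 values.

107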